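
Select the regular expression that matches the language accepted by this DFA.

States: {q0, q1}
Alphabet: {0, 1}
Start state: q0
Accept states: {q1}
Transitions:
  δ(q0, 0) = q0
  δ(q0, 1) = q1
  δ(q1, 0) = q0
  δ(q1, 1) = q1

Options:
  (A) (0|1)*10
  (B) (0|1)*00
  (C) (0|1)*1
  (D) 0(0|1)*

Check each option against the DFA on short strings; one disagreement eliminates an option:
  (A) (0|1)*10: on '1' the DFA goes q0 → q1 and accepts (q1 ∈ Accept), but the regex does not match it → eliminate
  (B) (0|1)*00: on '1' the DFA goes q0 → q1 and accepts (q1 ∈ Accept), but the regex does not match it → eliminate
  (C) (0|1)*1: agrees with the DFA on every string of length ≤ 6
  (D) 0(0|1)*: on '0' the DFA goes q0 → q0 and rejects (q0 ∉ Accept), but the regex matches it → eliminate
Only (C) is consistent with the DFA.
(C) (0|1)*1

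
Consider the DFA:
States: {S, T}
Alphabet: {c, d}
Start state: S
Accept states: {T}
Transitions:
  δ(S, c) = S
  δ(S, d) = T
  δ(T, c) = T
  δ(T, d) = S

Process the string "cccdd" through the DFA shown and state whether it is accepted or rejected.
Processing string "cccdd":
  S --c--> S
  S --c--> S
  S --c--> S
  S --d--> T
  T --d--> S
Final state: S
Accept states: {T}
No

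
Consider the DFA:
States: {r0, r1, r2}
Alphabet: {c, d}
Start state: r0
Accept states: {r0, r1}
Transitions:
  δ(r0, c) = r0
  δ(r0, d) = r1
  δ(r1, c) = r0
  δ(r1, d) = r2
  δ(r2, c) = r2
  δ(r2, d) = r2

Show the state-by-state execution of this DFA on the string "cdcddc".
read 'c': r0 → r0
  read 'd': r0 → r1
  read 'c': r1 → r0
  read 'd': r0 → r1
  read 'd': r1 → r2
  read 'c': r2 → r2
r0 -> r0 -> r1 -> r0 -> r1 -> r2 -> r2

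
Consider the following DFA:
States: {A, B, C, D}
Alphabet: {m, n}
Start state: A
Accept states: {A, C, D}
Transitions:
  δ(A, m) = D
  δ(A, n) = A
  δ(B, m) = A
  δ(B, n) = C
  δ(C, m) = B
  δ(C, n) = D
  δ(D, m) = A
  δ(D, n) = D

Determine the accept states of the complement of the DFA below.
Complement accept states = All states \ Original accept states
= {A, B, C, D} \ {A, C, D}
{B}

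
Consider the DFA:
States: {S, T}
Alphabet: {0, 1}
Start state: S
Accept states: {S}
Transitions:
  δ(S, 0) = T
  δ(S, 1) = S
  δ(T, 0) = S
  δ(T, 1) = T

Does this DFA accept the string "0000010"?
Processing string "0000010":
  S --0--> T
  T --0--> S
  S --0--> T
  T --0--> S
  S --0--> T
  T --1--> T
  T --0--> S
Final state: S
Accept states: {S}
Yes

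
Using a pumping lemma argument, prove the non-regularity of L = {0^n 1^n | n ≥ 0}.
Assume L is regular with pumping length p. Idea: pumping the 0-block changes the count balance.
Choose s = 0^p 1^p (length 2p ≥ p). By the pumping lemma, s = xyz with |xy| ≤ p, |y| > 0. So y = 0^k for some k > 0 (since xy is entirely within the 0's). Pumping gives xy²z = 0^(p+k) 1^p, which is not in L since p+k ≠ p.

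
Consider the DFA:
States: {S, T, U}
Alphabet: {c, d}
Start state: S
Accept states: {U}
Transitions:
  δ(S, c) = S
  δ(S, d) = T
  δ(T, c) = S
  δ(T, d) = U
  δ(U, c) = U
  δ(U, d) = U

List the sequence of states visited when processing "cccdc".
read 'c': S → S
  read 'c': S → S
  read 'c': S → S
  read 'd': S → T
  read 'c': T → S
S -> S -> S -> S -> T -> S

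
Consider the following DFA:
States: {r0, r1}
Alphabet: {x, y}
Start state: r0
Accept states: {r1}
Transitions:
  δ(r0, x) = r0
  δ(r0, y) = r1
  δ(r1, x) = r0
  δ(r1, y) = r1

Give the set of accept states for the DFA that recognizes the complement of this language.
Complement accept states = All states \ Original accept states
= {r0, r1} \ {r1}
{r0}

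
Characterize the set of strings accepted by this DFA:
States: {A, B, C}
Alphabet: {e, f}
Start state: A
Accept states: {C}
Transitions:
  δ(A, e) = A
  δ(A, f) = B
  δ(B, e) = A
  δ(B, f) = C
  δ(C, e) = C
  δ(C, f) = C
Testing a few strings:
  'f' → reject
  'eee' → reject
  'eeee' → reject
  'ffee' → accept
State roles: A=no progress toward ff; B=one trailing f; C=substring ff seen
All strings over {e,f} containing the substring ff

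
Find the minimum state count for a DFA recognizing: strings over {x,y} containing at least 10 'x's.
By Myhill–Nerode, count the distinguishable equivalence classes: 11 classes — having seen 0, 1, …, 9, or ≥10 copies of 'x'; any two classes i < j (j ≤ 10) are distinguished by the string x^(10−j), which takes class j to 10 copies (accepted) but leaves class i below 10 (rejected).
11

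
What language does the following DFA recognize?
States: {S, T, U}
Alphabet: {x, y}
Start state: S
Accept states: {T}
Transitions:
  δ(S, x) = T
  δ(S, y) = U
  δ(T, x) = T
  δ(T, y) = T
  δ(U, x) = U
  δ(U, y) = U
Testing a few strings:
  'yx' → reject
  'xx' → accept
  'xxy' → accept
  'y' → reject
State roles: S=no input read; T=started with x; U=started with y (dead)
All strings over {x,y} starting with x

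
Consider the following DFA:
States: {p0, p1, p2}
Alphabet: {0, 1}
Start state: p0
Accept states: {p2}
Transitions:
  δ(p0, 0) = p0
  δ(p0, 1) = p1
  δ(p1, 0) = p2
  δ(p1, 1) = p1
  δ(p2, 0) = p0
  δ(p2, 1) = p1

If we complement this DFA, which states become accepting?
Complement accept states = All states \ Original accept states
= {p0, p1, p2} \ {p2}
{p0, p1}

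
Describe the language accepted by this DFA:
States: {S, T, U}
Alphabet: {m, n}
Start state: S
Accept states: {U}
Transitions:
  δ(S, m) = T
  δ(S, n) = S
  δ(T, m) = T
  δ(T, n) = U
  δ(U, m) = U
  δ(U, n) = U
Testing a few strings:
  'mmn' → accept
  'n' → reject
  'nmmn' → accept
  'mnn' → accept
State roles: S=no m seen yet; T=seen a m, waiting for n; U=substring mn seen
All strings over {m,n} containing the substring mn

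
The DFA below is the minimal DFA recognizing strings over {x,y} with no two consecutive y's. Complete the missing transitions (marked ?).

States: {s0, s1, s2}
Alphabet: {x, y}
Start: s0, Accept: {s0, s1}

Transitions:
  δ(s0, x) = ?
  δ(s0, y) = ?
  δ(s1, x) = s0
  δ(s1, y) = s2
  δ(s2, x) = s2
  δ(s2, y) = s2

From the language and accept set, identify what each state tracks — s0: last symbol not y (ok); s1: last symbol y (ok); s2: saw yy (dead).
Each missing δ(q, a) is the state matching the new tracked value after reading a.
δ(s0, x) = s0; δ(s0, y) = s1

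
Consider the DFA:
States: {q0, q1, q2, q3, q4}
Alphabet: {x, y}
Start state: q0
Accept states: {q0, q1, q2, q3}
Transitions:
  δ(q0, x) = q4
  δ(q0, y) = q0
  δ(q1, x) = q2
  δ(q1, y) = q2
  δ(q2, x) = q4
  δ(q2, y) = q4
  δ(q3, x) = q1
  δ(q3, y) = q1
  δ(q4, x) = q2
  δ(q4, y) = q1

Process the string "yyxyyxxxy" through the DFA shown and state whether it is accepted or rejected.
Processing string "yyxyyxxxy":
  q0 --y--> q0
  q0 --y--> q0
  q0 --x--> q4
  q4 --y--> q1
  q1 --y--> q2
  q2 --x--> q4
  q4 --x--> q2
  q2 --x--> q4
  q4 --y--> q1
Final state: q1
Accept states: {q0, q1, q2, q3}
Yes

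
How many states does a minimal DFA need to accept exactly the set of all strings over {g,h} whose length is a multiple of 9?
By Myhill–Nerode, count the distinguishable equivalence classes: 9 classes — one per residue of the length mod 9; class i is distinguished from class j by any string of length (9 − i) mod 9.
9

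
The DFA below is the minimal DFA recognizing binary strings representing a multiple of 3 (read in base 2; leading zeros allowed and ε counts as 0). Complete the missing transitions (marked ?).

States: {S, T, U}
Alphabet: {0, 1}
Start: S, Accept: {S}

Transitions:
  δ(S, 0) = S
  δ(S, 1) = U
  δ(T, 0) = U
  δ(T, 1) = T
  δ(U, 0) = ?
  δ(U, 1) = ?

From the language and accept set, identify what each state tracks — S: value ≡ 0 (mod 3); T: value ≡ 2 (mod 3); U: value ≡ 1 (mod 3).
Each missing δ(q, a) is the state matching the new tracked value after reading a.
δ(U, 0) = T; δ(U, 1) = S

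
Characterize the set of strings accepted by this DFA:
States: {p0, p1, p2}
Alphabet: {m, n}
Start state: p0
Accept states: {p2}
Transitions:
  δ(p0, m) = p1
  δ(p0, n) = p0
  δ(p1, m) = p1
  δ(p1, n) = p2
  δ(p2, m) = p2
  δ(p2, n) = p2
Testing a few strings:
  'nn' → reject
  'n' → reject
  'mm' → reject
  'mnn' → accept
State roles: p0=no m seen yet; p1=seen a m, waiting for n; p2=substring mn seen
All strings over {m,n} containing the substring mn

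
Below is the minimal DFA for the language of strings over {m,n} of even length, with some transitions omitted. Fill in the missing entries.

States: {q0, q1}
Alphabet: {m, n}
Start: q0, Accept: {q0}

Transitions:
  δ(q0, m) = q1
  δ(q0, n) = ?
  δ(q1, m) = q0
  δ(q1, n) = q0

From the language and accept set, identify what each state tracks — q0: even length so far; q1: odd length so far.
Each missing δ(q, a) is the state matching the new tracked value after reading a.
δ(q0, n) = q1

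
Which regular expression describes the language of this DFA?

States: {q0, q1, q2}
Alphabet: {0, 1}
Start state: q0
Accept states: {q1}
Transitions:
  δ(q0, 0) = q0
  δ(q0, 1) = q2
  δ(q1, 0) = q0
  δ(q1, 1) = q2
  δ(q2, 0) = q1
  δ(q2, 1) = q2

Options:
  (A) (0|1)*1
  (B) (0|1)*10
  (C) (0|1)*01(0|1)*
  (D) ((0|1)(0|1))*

Check each option against the DFA on short strings; one disagreement eliminates an option:
  (A) (0|1)*1: on '1' the DFA goes q0 → q2 and rejects (q2 ∉ Accept), but the regex matches it → eliminate
  (B) (0|1)*10: agrees with the DFA on every string of length ≤ 6
  (C) (0|1)*01(0|1)*: on '01' the DFA goes q0 → q0 → q2 and rejects (q2 ∉ Accept), but the regex matches it → eliminate
  (D) ((0|1)(0|1))*: on ε the DFA stays in q0 and rejects (q0 ∉ Accept), but the regex matches it → eliminate
Only (B) is consistent with the DFA.
(B) (0|1)*10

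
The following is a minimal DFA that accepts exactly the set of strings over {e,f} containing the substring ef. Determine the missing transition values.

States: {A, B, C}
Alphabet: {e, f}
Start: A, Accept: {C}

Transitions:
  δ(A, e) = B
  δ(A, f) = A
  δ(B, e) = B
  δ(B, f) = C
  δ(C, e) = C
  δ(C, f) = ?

From the language and accept set, identify what each state tracks — A: no e seen yet; B: seen a e, waiting for f; C: substring ef seen.
Each missing δ(q, a) is the state matching the new tracked value after reading a.
δ(C, f) = C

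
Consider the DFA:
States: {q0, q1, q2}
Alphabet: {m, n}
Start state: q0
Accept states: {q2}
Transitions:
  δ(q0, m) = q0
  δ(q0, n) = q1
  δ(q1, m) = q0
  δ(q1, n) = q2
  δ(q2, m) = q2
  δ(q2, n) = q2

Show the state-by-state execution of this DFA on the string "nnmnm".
read 'n': q0 → q1
  read 'n': q1 → q2
  read 'm': q2 → q2
  read 'n': q2 → q2
  read 'm': q2 → q2
q0 -> q1 -> q2 -> q2 -> q2 -> q2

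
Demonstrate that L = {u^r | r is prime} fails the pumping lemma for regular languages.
Assume L is regular with pumping length p. Idea: pumping by a suitable count produces a composite length.
Let q be a prime with q ≥ p and choose s = u^q ∈ L. By the pumping lemma, s = xyz with |xy| ≤ p, |y| = k ≥ 1. Take i = q+1: |xy^(q+1)z| = q + q·k = q(1+k). Since q ≥ 2 and 1+k ≥ 2, q(1+k) is composite, so xy^(q+1)z ∉ L.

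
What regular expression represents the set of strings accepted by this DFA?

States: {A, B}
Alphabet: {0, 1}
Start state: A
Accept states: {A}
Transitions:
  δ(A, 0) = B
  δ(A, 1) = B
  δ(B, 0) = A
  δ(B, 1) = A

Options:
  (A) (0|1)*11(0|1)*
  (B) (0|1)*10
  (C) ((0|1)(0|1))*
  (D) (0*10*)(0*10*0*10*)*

Check each option against the DFA on short strings; one disagreement eliminates an option:
  (A) (0|1)*11(0|1)*: on ε the DFA stays in A and accepts (A ∈ Accept), but the regex does not match it → eliminate
  (B) (0|1)*10: on ε the DFA stays in A and accepts (A ∈ Accept), but the regex does not match it → eliminate
  (C) ((0|1)(0|1))*: agrees with the DFA on every string of length ≤ 6
  (D) (0*10*)(0*10*0*10*)*: on ε the DFA stays in A and accepts (A ∈ Accept), but the regex does not match it → eliminate
Only (C) is consistent with the DFA.
(C) ((0|1)(0|1))*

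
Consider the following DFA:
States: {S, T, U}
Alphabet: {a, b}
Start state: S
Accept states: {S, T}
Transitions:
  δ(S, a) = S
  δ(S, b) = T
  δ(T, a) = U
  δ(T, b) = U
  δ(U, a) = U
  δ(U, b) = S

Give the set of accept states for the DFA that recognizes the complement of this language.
Complement accept states = All states \ Original accept states
= {S, T, U} \ {S, T}
{U}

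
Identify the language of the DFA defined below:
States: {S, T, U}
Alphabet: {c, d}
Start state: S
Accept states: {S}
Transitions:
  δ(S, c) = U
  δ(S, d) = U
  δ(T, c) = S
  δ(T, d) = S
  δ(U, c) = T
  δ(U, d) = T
Testing a few strings:
  'cdd' → accept
  'dc' → reject
  'c' → reject
  'cc' → reject
State roles: S=length ≡ 0 (mod 3); T=length ≡ 2 (mod 3); U=length ≡ 1 (mod 3)
All strings over {c,d} whose length is a multiple of 3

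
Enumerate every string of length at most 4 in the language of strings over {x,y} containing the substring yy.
yy, xyy, yyx, yyy, xxyy, xyyx, xyyy, yxyy, yyxx, yyxy, yyyx, yyyy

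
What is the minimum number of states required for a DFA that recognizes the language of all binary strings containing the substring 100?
By Myhill–Nerode, count the distinguishable equivalence classes: 4 classes — one per longest suffix of the input that is a prefix of '100' (lengths 0 through 2), plus an absorbing 'already seen 100' class.
4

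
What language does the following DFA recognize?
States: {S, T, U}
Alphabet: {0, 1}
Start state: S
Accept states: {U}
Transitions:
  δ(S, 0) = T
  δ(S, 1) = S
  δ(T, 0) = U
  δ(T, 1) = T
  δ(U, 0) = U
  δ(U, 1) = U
Testing a few strings:
  '1' → reject
  '11' → reject
  '00' → accept
  '0010' → accept
State roles: S=zero 0's seen; T=one 0 seen; U=≥ two 0's seen
All binary strings containing at least two 0's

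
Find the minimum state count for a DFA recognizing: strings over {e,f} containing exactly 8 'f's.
By Myhill–Nerode, count the distinguishable equivalence classes: 10 classes — having seen 0, 1, …, 8, or >8 copies of 'f'; the count-8 class is the only accepting one and >8 is dead.
10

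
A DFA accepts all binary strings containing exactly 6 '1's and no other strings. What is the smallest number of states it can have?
By Myhill–Nerode, count the distinguishable equivalence classes: 8 classes — having seen 0, 1, …, 6, or >6 copies of '1'; the count-6 class is the only accepting one and >6 is dead.
8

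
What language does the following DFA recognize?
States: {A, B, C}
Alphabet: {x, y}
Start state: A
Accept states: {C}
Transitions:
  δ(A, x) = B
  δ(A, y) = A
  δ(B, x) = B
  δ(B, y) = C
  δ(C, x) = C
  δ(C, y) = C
Testing a few strings:
  'xy' → accept
  'x' → reject
  'y' → reject
  'xxyx' → accept
State roles: A=no x seen yet; B=seen a x, waiting for y; C=substring xy seen
All strings over {x,y} containing the substring xy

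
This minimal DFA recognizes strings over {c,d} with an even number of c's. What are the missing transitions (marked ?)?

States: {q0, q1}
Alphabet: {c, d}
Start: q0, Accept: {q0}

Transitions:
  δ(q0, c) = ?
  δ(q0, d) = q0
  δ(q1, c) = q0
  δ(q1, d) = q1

From the language and accept set, identify what each state tracks — q0: even number of c's so far; q1: odd number of c's so far.
Each missing δ(q, a) is the state matching the new tracked value after reading a.
δ(q0, c) = q1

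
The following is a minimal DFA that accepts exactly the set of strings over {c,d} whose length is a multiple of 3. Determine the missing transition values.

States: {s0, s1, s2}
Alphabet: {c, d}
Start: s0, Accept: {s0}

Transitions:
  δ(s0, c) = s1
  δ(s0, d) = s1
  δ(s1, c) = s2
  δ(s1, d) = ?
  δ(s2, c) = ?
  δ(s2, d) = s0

From the language and accept set, identify what each state tracks — s0: length ≡ 0 (mod 3); s1: length ≡ 1 (mod 3); s2: length ≡ 2 (mod 3).
Each missing δ(q, a) is the state matching the new tracked value after reading a.
δ(s1, d) = s2; δ(s2, c) = s0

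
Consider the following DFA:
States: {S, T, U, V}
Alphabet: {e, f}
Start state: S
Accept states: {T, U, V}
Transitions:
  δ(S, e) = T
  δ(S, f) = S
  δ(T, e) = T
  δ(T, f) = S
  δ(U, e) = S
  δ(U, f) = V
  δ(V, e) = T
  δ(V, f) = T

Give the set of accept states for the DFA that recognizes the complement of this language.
Complement accept states = All states \ Original accept states
= {S, T, U, V} \ {T, U, V}
{S}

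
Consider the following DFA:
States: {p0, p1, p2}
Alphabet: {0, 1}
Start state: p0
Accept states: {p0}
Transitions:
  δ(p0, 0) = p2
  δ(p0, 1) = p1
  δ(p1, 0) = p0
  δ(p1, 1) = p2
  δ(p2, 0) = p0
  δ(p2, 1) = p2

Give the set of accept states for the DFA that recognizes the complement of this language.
Complement accept states = All states \ Original accept states
= {p0, p1, p2} \ {p0}
{p1, p2}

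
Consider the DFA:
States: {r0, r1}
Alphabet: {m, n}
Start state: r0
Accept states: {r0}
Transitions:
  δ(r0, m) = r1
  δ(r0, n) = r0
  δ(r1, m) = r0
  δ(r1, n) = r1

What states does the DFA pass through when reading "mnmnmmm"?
read 'm': r0 → r1
  read 'n': r1 → r1
  read 'm': r1 → r0
  read 'n': r0 → r0
  read 'm': r0 → r1
  read 'm': r1 → r0
  read 'm': r0 → r1
r0 -> r1 -> r1 -> r0 -> r0 -> r1 -> r0 -> r1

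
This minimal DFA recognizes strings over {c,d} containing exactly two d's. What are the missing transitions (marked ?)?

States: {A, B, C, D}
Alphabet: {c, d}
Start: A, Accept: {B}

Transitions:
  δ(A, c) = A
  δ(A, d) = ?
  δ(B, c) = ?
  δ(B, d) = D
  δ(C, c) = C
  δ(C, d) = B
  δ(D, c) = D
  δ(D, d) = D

From the language and accept set, identify what each state tracks — A: zero d's; B: two d's; C: one d; D: ≥ three d's (dead).
Each missing δ(q, a) is the state matching the new tracked value after reading a.
δ(A, d) = C; δ(B, c) = B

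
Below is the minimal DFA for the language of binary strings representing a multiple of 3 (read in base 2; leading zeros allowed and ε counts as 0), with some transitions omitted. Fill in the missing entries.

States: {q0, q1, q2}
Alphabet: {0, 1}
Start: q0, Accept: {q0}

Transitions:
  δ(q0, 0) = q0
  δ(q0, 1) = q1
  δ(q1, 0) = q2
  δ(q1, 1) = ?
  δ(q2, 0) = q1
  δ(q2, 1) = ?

From the language and accept set, identify what each state tracks — q0: value ≡ 0 (mod 3); q1: value ≡ 1 (mod 3); q2: value ≡ 2 (mod 3).
Each missing δ(q, a) is the state matching the new tracked value after reading a.
δ(q1, 1) = q0; δ(q2, 1) = q2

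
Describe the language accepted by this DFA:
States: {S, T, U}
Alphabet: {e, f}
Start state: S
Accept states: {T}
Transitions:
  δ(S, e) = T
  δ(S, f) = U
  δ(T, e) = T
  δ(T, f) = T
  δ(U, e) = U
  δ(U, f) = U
Testing a few strings:
  'fee' → reject
  'f' → reject
  'ffe' → reject
  'e' → accept
State roles: S=no input read; T=started with e; U=started with f (dead)
All strings over {e,f} starting with e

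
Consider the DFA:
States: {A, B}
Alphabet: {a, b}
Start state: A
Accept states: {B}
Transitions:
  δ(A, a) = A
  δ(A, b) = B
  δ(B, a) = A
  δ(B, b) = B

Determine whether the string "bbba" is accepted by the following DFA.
Processing string "bbba":
  A --b--> B
  B --b--> B
  B --b--> B
  B --a--> A
Final state: A
Accept states: {B}
No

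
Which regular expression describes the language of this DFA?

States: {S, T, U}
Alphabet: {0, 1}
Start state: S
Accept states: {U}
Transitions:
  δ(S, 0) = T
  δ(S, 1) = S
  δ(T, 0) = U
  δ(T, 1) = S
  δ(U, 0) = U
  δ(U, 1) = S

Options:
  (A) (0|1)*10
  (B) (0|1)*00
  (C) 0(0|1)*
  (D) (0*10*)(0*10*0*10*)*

Check each option against the DFA on short strings; one disagreement eliminates an option:
  (A) (0|1)*10: on '00' the DFA goes S → T → U and accepts (U ∈ Accept), but the regex does not match it → eliminate
  (B) (0|1)*00: agrees with the DFA on every string of length ≤ 6
  (C) 0(0|1)*: on '0' the DFA goes S → T and rejects (T ∉ Accept), but the regex matches it → eliminate
  (D) (0*10*)(0*10*0*10*)*: on '1' the DFA goes S → S and rejects (S ∉ Accept), but the regex matches it → eliminate
Only (B) is consistent with the DFA.
(B) (0|1)*00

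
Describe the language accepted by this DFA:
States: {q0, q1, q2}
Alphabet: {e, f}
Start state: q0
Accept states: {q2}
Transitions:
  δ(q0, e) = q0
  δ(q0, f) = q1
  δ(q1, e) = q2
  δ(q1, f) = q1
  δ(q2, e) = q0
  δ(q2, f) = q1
Testing a few strings:
  'e' → reject
  'fff' → reject
  'fef' → reject
  'fee' → reject
State roles: q0=no suffix match; q1=one trailing f; q2=suffix is fe
All strings over {e,f} ending with fe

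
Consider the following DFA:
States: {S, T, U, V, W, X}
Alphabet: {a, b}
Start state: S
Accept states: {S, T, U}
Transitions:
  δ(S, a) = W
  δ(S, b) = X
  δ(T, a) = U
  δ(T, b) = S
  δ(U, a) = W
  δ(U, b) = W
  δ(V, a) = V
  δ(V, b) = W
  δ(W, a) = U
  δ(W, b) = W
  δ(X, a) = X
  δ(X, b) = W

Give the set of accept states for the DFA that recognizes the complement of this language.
Complement accept states = All states \ Original accept states
= {S, T, U, V, W, X} \ {S, T, U}
{V, W, X}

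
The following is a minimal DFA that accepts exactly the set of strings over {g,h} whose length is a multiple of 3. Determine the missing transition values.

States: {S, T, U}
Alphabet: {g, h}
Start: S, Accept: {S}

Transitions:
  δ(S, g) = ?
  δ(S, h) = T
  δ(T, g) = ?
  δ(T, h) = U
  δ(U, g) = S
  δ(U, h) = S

From the language and accept set, identify what each state tracks — S: length ≡ 0 (mod 3); T: length ≡ 1 (mod 3); U: length ≡ 2 (mod 3).
Each missing δ(q, a) is the state matching the new tracked value after reading a.
δ(S, g) = T; δ(T, g) = U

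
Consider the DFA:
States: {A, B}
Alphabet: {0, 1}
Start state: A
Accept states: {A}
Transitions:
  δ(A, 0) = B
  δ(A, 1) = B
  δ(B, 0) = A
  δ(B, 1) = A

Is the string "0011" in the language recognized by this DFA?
Processing string "0011":
  A --0--> B
  B --0--> A
  A --1--> B
  B --1--> A
Final state: A
Accept states: {A}
Yes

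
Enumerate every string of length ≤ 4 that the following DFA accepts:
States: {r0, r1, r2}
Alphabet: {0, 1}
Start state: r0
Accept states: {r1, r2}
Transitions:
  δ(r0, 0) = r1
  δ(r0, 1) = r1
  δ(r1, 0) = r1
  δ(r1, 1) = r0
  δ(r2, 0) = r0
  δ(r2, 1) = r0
0, 1, 00, 10, 000, 010, 011, 100, 110, 111, 0000, 0010, 0011, 0100, 0110, 1000, 1010, 1011, 1100, 1110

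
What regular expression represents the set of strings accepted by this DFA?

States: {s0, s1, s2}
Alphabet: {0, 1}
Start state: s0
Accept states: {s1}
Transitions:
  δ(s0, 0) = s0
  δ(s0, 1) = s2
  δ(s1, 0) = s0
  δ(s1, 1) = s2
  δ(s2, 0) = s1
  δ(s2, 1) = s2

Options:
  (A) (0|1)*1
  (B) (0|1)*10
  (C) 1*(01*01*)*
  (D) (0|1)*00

Check each option against the DFA on short strings; one disagreement eliminates an option:
  (A) (0|1)*1: on '1' the DFA goes s0 → s2 and rejects (s2 ∉ Accept), but the regex matches it → eliminate
  (B) (0|1)*10: agrees with the DFA on every string of length ≤ 6
  (C) 1*(01*01*)*: on ε the DFA stays in s0 and rejects (s0 ∉ Accept), but the regex matches it → eliminate
  (D) (0|1)*00: on '00' the DFA goes s0 → s0 → s0 and rejects (s0 ∉ Accept), but the regex matches it → eliminate
Only (B) is consistent with the DFA.
(B) (0|1)*10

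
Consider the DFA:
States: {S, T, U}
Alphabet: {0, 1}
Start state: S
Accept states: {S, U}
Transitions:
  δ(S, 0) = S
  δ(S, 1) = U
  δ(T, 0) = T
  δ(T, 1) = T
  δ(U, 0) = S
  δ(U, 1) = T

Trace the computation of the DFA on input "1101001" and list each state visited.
read '1': S → U
  read '1': U → T
  read '0': T → T
  read '1': T → T
  read '0': T → T
  read '0': T → T
  read '1': T → T
S -> U -> T -> T -> T -> T -> T -> T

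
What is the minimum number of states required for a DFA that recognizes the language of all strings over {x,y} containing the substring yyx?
By Myhill–Nerode, count the distinguishable equivalence classes: 4 classes — one per longest suffix of the input that is a prefix of 'yyx' (lengths 0 through 2), plus an absorbing 'already seen yyx' class.
4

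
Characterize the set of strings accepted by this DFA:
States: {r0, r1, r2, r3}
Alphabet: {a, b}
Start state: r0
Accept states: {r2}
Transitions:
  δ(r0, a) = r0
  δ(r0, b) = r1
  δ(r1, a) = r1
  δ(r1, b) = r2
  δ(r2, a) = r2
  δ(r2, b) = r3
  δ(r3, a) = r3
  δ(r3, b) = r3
Testing a few strings:
  'aa' → reject
  'bab' → accept
  'abaa' → reject
  'b' → reject
State roles: r0=zero b's; r1=one b; r2=two b's; r3=≥ three b's (dead)
All strings over {a,b} containing exactly two b's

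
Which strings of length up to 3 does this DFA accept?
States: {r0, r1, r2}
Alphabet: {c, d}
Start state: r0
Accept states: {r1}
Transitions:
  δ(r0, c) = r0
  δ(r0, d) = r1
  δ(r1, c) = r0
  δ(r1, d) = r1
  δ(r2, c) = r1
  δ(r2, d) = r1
d, cd, dd, ccd, cdd, dcd, ddd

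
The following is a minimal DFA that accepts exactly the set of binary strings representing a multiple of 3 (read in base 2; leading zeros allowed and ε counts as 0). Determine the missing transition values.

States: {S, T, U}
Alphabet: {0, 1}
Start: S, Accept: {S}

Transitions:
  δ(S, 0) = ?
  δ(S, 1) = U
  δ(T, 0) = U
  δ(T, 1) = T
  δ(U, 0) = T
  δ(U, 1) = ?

From the language and accept set, identify what each state tracks — S: value ≡ 0 (mod 3); T: value ≡ 2 (mod 3); U: value ≡ 1 (mod 3).
Each missing δ(q, a) is the state matching the new tracked value after reading a.
δ(S, 0) = S; δ(U, 1) = S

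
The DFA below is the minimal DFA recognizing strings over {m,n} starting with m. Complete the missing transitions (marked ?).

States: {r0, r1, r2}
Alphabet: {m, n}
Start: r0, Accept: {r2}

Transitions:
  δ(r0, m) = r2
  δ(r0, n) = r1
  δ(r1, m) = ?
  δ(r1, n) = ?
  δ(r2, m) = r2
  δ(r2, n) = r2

From the language and accept set, identify what each state tracks — r0: no input read; r1: started with n (dead); r2: started with m.
Each missing δ(q, a) is the state matching the new tracked value after reading a.
δ(r1, m) = r1; δ(r1, n) = r1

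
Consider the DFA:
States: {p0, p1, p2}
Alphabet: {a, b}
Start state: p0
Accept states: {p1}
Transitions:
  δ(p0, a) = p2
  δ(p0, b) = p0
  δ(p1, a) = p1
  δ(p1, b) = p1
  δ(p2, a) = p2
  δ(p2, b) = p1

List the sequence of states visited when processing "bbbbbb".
read 'b': p0 → p0
  read 'b': p0 → p0
  read 'b': p0 → p0
  read 'b': p0 → p0
  read 'b': p0 → p0
  read 'b': p0 → p0
p0 -> p0 -> p0 -> p0 -> p0 -> p0 -> p0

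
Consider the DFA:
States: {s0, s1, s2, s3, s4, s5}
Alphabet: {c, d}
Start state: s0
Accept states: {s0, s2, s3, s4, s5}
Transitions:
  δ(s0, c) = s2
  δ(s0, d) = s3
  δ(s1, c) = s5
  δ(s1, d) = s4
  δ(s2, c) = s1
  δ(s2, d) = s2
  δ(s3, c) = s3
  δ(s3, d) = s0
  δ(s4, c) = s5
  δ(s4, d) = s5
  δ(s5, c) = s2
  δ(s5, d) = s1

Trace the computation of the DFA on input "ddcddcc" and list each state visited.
read 'd': s0 → s3
  read 'd': s3 → s0
  read 'c': s0 → s2
  read 'd': s2 → s2
  read 'd': s2 → s2
  read 'c': s2 → s1
  read 'c': s1 → s5
s0 -> s3 -> s0 -> s2 -> s2 -> s2 -> s1 -> s5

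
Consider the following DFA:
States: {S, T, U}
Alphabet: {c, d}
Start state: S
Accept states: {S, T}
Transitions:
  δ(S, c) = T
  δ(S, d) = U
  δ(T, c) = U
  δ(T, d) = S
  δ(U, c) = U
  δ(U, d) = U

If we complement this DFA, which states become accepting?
Complement accept states = All states \ Original accept states
= {S, T, U} \ {S, T}
{U}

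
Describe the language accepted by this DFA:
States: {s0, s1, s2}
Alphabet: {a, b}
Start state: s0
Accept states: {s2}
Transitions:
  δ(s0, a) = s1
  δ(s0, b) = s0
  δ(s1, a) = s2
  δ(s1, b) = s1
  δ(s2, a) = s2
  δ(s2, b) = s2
Testing a few strings:
  'a' → reject
  'b' → reject
  'ba' → reject
  'aaba' → accept
State roles: s0=zero a's seen; s1=one a seen; s2=≥ two a's seen
All strings over {a,b} containing at least two a's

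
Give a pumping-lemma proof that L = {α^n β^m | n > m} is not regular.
Assume L is regular with pumping length p. Idea: pumping down the α-block drops the α-count to at most the β-count.
Choose s = α^(p+1) β^p ∈ L (|s| = 2p+1 ≥ p). By the pumping lemma, s = xyz with |xy| ≤ p, |y| > 0, so y = α^k with k ≥ 1. Take i = 0: xz = α^(p+1−k) β^p. Since k ≥ 1, p+1−k ≤ p, so the number of α's is no longer strictly greater than the number of β's, hence xz ∉ L.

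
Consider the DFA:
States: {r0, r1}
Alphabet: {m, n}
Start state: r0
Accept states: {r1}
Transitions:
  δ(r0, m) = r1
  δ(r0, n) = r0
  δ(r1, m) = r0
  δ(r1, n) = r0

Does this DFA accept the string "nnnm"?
Processing string "nnnm":
  r0 --n--> r0
  r0 --n--> r0
  r0 --n--> r0
  r0 --m--> r1
Final state: r1
Accept states: {r1}
Yes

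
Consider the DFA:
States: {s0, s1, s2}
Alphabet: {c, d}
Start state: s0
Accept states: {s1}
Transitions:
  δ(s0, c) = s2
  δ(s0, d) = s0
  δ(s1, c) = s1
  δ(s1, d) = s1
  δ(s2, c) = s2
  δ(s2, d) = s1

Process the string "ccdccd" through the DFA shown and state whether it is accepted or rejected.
Processing string "ccdccd":
  s0 --c--> s2
  s2 --c--> s2
  s2 --d--> s1
  s1 --c--> s1
  s1 --c--> s1
  s1 --d--> s1
Final state: s1
Accept states: {s1}
Yes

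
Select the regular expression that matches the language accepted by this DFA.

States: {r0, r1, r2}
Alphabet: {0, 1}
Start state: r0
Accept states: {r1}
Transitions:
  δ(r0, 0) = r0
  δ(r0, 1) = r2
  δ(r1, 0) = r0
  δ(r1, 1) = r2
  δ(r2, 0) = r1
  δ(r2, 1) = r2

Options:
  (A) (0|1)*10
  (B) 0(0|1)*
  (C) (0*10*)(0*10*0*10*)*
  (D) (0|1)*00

Check each option against the DFA on short strings; one disagreement eliminates an option:
  (A) (0|1)*10: agrees with the DFA on every string of length ≤ 6
  (B) 0(0|1)*: on '0' the DFA goes r0 → r0 and rejects (r0 ∉ Accept), but the regex matches it → eliminate
  (C) (0*10*)(0*10*0*10*)*: on '1' the DFA goes r0 → r2 and rejects (r2 ∉ Accept), but the regex matches it → eliminate
  (D) (0|1)*00: on '00' the DFA goes r0 → r0 → r0 and rejects (r0 ∉ Accept), but the regex matches it → eliminate
Only (A) is consistent with the DFA.
(A) (0|1)*10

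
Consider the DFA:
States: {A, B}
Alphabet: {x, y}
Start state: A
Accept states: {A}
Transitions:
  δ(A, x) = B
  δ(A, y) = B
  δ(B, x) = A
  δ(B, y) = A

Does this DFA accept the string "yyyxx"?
Processing string "yyyxx":
  A --y--> B
  B --y--> A
  A --y--> B
  B --x--> A
  A --x--> B
Final state: B
Accept states: {A}
No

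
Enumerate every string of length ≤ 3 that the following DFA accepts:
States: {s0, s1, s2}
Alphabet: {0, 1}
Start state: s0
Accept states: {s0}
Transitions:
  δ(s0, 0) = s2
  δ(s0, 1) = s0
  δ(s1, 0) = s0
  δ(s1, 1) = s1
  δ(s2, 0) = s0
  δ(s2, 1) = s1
ε, 1, 00, 11, 001, 010, 100, 111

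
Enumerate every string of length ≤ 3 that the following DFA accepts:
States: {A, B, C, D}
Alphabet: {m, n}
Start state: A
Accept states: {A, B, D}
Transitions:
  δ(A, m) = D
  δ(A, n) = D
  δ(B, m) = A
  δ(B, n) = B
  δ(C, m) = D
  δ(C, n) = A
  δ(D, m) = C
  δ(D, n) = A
ε, m, n, mn, nn, mmm, mmn, mnm, mnn, nmm, nmn, nnm, nnn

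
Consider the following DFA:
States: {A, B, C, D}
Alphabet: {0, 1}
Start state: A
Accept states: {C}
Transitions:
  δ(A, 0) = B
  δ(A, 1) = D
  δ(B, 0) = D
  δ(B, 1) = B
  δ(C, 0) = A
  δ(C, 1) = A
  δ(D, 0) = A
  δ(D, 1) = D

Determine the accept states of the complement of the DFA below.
Complement accept states = All states \ Original accept states
= {A, B, C, D} \ {C}
{A, B, D}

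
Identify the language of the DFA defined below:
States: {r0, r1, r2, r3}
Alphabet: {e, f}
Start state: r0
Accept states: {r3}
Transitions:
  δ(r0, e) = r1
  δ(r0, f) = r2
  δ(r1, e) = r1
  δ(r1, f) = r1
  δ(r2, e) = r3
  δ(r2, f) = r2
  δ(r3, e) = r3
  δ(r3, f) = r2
Testing a few strings:
  'e' → reject
  'fee' → accept
  'f' → reject
  'feff' → reject
State roles: r0=no input read; r1=started with e (dead); r2=started with f, last symbol f; r3=started with f, last symbol e
All strings over {e,f} that start with f and end with e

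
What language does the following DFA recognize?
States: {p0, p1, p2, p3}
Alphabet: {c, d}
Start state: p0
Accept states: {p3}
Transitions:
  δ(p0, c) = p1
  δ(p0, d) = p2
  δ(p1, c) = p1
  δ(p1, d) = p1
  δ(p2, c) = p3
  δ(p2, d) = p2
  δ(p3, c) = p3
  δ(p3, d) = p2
Testing a few strings:
  'cdc' → reject
  'd' → reject
  'dc' → accept
  'cddc' → reject
State roles: p0=no input read; p1=started with c (dead); p2=started with d, last symbol d; p3=started with d, last symbol c
All strings over {c,d} that start with d and end with c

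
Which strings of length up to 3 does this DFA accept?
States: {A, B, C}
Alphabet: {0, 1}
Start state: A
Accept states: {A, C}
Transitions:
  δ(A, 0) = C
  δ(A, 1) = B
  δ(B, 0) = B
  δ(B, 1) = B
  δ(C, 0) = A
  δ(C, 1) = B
ε, 0, 00, 000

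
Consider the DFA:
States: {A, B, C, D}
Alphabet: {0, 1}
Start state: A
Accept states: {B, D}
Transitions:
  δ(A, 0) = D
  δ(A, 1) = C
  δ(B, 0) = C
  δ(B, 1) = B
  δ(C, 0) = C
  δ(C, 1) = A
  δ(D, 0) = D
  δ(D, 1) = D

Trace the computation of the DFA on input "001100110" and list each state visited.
read '0': A → D
  read '0': D → D
  read '1': D → D
  read '1': D → D
  read '0': D → D
  read '0': D → D
  read '1': D → D
  read '1': D → D
  read '0': D → D
A -> D -> D -> D -> D -> D -> D -> D -> D -> D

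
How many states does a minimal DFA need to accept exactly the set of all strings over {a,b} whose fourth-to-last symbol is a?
By Myhill–Nerode, count the distinguishable equivalence classes: 2^4 = 16 classes — the DFA must remember the last 4 symbols read; every pair of distinct length-4 suffixes is distinguishable by some continuation.
16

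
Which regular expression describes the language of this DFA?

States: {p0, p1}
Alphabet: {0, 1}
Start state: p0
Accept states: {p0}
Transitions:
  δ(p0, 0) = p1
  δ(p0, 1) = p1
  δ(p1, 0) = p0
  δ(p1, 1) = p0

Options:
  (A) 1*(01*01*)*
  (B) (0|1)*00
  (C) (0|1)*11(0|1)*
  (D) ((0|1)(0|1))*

Check each option against the DFA on short strings; one disagreement eliminates an option:
  (A) 1*(01*01*)*: on '1' the DFA goes p0 → p1 and rejects (p1 ∉ Accept), but the regex matches it → eliminate
  (B) (0|1)*00: on ε the DFA stays in p0 and accepts (p0 ∈ Accept), but the regex does not match it → eliminate
  (C) (0|1)*11(0|1)*: on ε the DFA stays in p0 and accepts (p0 ∈ Accept), but the regex does not match it → eliminate
  (D) ((0|1)(0|1))*: agrees with the DFA on every string of length ≤ 6
Only (D) is consistent with the DFA.
(D) ((0|1)(0|1))*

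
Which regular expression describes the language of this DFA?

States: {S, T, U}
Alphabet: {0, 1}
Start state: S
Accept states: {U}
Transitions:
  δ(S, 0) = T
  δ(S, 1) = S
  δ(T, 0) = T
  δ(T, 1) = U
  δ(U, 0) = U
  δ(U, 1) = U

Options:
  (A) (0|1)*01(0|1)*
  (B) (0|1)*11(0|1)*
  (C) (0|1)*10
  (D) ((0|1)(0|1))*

Check each option against the DFA on short strings; one disagreement eliminates an option:
  (A) (0|1)*01(0|1)*: agrees with the DFA on every string of length ≤ 6
  (B) (0|1)*11(0|1)*: on '01' the DFA goes S → T → U and accepts (U ∈ Accept), but the regex does not match it → eliminate
  (C) (0|1)*10: on '01' the DFA goes S → T → U and accepts (U ∈ Accept), but the regex does not match it → eliminate
  (D) ((0|1)(0|1))*: on ε the DFA stays in S and rejects (S ∉ Accept), but the regex matches it → eliminate
Only (A) is consistent with the DFA.
(A) (0|1)*01(0|1)*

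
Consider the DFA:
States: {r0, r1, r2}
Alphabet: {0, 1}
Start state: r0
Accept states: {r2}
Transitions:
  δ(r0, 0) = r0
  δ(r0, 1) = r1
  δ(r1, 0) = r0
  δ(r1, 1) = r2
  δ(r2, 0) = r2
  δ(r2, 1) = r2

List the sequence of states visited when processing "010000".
read '0': r0 → r0
  read '1': r0 → r1
  read '0': r1 → r0
  read '0': r0 → r0
  read '0': r0 → r0
  read '0': r0 → r0
r0 -> r0 -> r1 -> r0 -> r0 -> r0 -> r0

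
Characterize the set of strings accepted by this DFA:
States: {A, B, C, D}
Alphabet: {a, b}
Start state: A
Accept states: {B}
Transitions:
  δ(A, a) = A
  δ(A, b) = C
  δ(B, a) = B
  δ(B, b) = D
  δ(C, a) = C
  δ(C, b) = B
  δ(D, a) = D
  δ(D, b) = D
Testing a few strings:
  'bb' → accept
  'aba' → reject
  'abab' → accept
  'b' → reject
State roles: A=zero b's; B=two b's; C=one b; D=≥ three b's (dead)
All strings over {a,b} containing exactly two b's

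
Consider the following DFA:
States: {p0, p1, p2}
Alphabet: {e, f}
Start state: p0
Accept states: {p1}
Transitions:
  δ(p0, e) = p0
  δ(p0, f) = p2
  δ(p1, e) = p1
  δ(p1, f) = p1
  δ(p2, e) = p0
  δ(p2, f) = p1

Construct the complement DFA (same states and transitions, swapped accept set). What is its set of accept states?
Complement accept states = All states \ Original accept states
= {p0, p1, p2} \ {p1}
{p0, p2}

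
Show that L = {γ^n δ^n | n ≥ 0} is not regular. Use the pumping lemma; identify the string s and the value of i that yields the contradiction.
Assume L is regular with pumping length p. Idea: pumping the γ-block changes the count balance.
Choose s = γ^p δ^p (length 2p ≥ p). By the pumping lemma, s = xyz with |xy| ≤ p, |y| > 0. So y = γ^k for some k > 0 (since xy is entirely within the γ's). Pumping gives xy²z = γ^(p+k) δ^p, which is not in L since p+k ≠ p.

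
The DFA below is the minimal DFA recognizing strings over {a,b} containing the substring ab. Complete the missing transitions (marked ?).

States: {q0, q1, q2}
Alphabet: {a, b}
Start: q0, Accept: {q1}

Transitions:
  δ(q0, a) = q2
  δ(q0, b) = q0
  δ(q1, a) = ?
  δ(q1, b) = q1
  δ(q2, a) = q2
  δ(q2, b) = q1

From the language and accept set, identify what each state tracks — q0: no a seen yet; q1: substring ab seen; q2: seen a a, waiting for b.
Each missing δ(q, a) is the state matching the new tracked value after reading a.
δ(q1, a) = q1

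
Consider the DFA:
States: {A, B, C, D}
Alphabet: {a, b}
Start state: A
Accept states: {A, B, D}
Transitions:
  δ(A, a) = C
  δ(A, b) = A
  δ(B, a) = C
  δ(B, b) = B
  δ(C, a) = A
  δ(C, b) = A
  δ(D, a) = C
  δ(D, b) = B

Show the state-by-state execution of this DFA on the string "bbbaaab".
read 'b': A → A
  read 'b': A → A
  read 'b': A → A
  read 'a': A → C
  read 'a': C → A
  read 'a': A → C
  read 'b': C → A
A -> A -> A -> A -> C -> A -> C -> A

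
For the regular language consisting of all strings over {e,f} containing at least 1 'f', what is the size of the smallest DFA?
By Myhill–Nerode, count the distinguishable equivalence classes: 2 classes — having seen 0, or ≥1 copies of 'f'; any two classes i < j (j ≤ 1) are distinguished by the string f^(1−j), which takes class j to 1 copy (accepted) but leaves class i below 1 (rejected).
2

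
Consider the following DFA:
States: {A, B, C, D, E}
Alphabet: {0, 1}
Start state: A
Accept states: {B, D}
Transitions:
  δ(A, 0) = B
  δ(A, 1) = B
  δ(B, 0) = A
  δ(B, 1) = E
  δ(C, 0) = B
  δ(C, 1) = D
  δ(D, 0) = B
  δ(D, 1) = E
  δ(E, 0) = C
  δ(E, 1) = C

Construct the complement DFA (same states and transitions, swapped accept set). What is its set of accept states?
Complement accept states = All states \ Original accept states
= {A, B, C, D, E} \ {B, D}
{A, C, E}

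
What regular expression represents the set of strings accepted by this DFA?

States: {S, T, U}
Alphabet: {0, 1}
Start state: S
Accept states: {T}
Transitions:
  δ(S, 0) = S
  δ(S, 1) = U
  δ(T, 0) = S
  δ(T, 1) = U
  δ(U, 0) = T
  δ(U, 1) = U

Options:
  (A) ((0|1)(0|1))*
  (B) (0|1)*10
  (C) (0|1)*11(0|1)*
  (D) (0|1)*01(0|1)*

Check each option against the DFA on short strings; one disagreement eliminates an option:
  (A) ((0|1)(0|1))*: on ε the DFA stays in S and rejects (S ∉ Accept), but the regex matches it → eliminate
  (B) (0|1)*10: agrees with the DFA on every string of length ≤ 6
  (C) (0|1)*11(0|1)*: on '10' the DFA goes S → U → T and accepts (T ∈ Accept), but the regex does not match it → eliminate
  (D) (0|1)*01(0|1)*: on '01' the DFA goes S → S → U and rejects (U ∉ Accept), but the regex matches it → eliminate
Only (B) is consistent with the DFA.
(B) (0|1)*10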